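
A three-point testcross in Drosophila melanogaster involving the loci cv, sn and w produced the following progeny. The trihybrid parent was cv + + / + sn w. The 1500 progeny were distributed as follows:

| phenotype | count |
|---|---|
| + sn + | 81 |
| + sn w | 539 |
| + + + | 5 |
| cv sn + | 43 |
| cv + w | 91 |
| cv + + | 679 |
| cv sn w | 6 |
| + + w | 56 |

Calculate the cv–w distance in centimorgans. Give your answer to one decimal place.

The two rarest classes, + + + and cv sn w, are the double crossovers. Comparing them with the parentals, only the cv allele has switched, so cv is the middle locus and the order is w – cv – sn.
Crossovers in the w–cv interval produce the single-crossover classes cv + w and + sn + (91 + 81 = 172) plus the double crossovers (11).
RF(w–cv) = (172 + 11) / 1500 = 183/1500 = 0.1220 → 12.2 centimorgans.

12.2 centimorgans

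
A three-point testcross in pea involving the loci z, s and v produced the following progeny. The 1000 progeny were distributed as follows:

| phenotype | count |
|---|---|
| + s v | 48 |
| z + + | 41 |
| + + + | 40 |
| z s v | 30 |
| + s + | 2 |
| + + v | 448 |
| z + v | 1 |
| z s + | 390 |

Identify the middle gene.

z

The two most frequent reciprocal classes, z s + and + + v, are the parental types, so the F1 was z s + / + + v.
The two rarest classes, + s + and z + v, are the double crossovers. Comparing them with the parentals, only the z allele has switched, so z is the middle locus and the order is v – z – s.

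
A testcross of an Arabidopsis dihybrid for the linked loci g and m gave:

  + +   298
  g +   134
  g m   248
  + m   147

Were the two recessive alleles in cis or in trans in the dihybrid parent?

The two most frequent classes are + + (298) and g m (248); these are the parental (non-recombinant) types.
So the F1 carried + + on one chromosome and g m on the other — the recessive alleles are on the same chromosome (cis / coupling).

cis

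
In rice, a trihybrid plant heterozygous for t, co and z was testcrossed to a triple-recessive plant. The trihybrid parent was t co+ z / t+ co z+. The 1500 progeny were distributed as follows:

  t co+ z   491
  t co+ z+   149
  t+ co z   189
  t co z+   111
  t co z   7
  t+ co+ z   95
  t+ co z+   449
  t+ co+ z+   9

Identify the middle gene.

co

The two rarest classes, t co z and t+ co+ z+, are the double crossovers. Comparing them with the parentals, only the co allele has switched, so co is the middle locus and the order is z – co – t.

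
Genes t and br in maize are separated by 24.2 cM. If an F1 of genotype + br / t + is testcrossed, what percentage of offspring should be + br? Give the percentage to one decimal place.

A map distance of 24.2 cM corresponds to a recombination frequency of 0.242.
The F1 is + br / t +, so + br is a parental gamete class with expected frequency (1 − r)/2 = 0.758/2 = 0.3790.
That is 0.3790 = 37.9% of the progeny.

37.9%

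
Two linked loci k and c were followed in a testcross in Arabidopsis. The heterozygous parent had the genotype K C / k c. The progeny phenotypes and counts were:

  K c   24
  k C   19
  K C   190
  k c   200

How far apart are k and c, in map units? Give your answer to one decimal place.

9.9 map units

The recombinant classes are K c and k C: 24 + 19 = 43.
Recombination frequency = 43/433 = 0.0993 ≈ 9.9%, i.e. 9.9 map units.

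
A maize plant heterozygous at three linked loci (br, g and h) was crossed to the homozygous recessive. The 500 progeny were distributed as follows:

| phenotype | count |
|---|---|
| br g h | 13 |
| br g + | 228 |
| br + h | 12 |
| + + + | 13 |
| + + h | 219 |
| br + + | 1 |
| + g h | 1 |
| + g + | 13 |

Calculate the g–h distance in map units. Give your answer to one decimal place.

The two most frequent reciprocal classes, + + h and br g +, are the parental types, so the F1 was + + h / br g +.
The two rarest classes, + g h and br + +, are the double crossovers. Comparing them with the parentals, only the g allele has switched, so g is the middle locus and the order is h – g – br.
Crossovers in the h–g interval produce the single-crossover classes + + + and br g h (13 + 13 = 26) plus the double crossovers (2).
RF(h–g) = (26 + 2) / 500 = 28/500 = 0.0560 → 5.6 map units.

5.6 map units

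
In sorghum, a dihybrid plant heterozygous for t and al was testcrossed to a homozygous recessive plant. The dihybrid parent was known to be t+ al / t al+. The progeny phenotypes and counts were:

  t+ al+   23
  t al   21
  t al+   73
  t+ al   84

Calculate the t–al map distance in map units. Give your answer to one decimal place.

21.9 map units

The recombinant classes are t+ al+ and t al: 23 + 21 = 44.
Recombination frequency = 44/201 = 0.2189 ≈ 21.9%, i.e. 21.9 map units.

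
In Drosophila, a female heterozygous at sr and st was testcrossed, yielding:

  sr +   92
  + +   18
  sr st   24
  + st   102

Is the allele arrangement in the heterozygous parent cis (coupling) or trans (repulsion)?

The two most frequent classes are + st (102) and sr + (92); these are the parental (non-recombinant) types.
So the F1 carried + st on one chromosome and sr + on the other — the recessive alleles are on opposite chromosomes (trans / repulsion).

trans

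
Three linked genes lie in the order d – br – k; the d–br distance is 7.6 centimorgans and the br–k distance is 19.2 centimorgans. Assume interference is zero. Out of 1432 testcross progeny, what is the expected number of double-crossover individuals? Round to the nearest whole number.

21

Map distances give recombination frequencies of 0.076 and 0.192 for the two intervals.
With no interference, expected double-crossover frequency = 0.076 × 0.192 = 0.01459.
Expected number = 0.01459 × 1432 = 20.90 ≈ 21.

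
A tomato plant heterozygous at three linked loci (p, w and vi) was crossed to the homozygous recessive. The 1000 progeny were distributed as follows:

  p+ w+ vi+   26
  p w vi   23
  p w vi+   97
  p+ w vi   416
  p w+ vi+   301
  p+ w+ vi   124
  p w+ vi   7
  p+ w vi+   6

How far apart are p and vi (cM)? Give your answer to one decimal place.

The two most frequent reciprocal classes, p+ w vi and p w+ vi+, are the parental types, so the F1 was p+ w vi / p w+ vi+.
The two rarest classes, p+ w vi+ and p w+ vi, are the double crossovers. Comparing them with the parentals, only the vi allele has switched, so vi is the middle locus and the order is p – vi – w.
Crossovers in the p–vi interval produce the single-crossover classes p w vi and p+ w+ vi+ (23 + 26 = 49) plus the double crossovers (13).
RF(p–vi) = (49 + 13) / 1000 = 62/1000 = 0.0620 → 6.2 cM.

6.2 cM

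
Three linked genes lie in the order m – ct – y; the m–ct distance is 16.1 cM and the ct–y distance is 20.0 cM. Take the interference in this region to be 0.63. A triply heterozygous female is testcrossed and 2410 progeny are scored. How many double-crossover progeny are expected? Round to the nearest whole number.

29

Map distances give recombination frequencies of 0.161 and 0.200 for the two intervals.
With interference 0.63 (so coincidence = 0.37), expected double-crossover frequency = 0.161 × 0.200 × 0.37 = 0.01191.
Expected number = 0.01191 × 2410 = 28.71 ≈ 29.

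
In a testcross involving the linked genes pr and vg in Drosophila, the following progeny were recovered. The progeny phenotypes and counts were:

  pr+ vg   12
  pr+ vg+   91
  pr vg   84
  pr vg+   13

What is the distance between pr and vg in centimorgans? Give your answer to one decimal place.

12.5 centimorgans

The two most frequent classes, pr+ vg+ (91) and pr vg (84), are the parental types, so the F1 was pr+ vg+ / pr vg.
The recombinant classes are pr+ vg and pr vg+: 12 + 13 = 25.
Recombination frequency = 25/200 = 0.1250 ≈ 12.5%, i.e. 12.5 centimorgans.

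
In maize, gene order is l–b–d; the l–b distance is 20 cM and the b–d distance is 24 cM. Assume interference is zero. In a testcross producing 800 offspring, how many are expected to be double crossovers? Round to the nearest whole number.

38

Map distances give recombination frequencies of 0.200 and 0.240 for the two intervals.
With no interference, expected double-crossover frequency = 0.200 × 0.240 = 0.04800.
Expected number = 0.04800 × 800 = 38.40 ≈ 38.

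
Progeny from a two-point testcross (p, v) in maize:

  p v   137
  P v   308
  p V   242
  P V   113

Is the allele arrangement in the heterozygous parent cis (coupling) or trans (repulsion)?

The two most frequent classes are P v (308) and p V (242); these are the parental (non-recombinant) types.
So the F1 carried P v on one chromosome and p V on the other — the recessive alleles are on opposite chromosomes (trans / repulsion).

trans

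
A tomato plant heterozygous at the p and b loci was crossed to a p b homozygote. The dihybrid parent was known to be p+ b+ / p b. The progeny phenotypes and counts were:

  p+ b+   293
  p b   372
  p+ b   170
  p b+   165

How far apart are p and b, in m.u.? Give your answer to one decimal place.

33.5 m.u.

The recombinant classes are p+ b and p b+: 170 + 165 = 335.
Recombination frequency = 335/1000 = 0.3350 ≈ 33.5%, i.e. 33.5 m.u.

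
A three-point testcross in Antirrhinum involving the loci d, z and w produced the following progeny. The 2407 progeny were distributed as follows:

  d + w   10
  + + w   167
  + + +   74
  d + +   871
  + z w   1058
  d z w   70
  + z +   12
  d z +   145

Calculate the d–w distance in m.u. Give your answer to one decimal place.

The two most frequent reciprocal classes, + z w and d + +, are the parental types, so the F1 was + z w / d + +.
The two rarest classes, + z + and d + w, are the double crossovers. Comparing them with the parentals, only the w allele has switched, so w is the middle locus and the order is z – w – d.
Crossovers in the w–d interval produce the single-crossover classes d z w and + + + (70 + 74 = 144) plus the double crossovers (22).
RF(w–d) = (144 + 22) / 2407 = 166/2407 = 0.0690 → 6.9 m.u.

6.9 m.u.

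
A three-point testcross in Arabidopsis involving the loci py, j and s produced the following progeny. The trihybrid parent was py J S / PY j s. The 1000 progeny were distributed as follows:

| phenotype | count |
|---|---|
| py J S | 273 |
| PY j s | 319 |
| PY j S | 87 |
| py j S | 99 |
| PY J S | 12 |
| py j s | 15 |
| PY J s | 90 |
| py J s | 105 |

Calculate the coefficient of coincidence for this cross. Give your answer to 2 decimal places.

The two rarest classes, PY J S and py j s, are the double crossovers. Comparing them with the parentals, only the py allele has switched, so py is the middle locus and the order is j – py – s.
j–py: (189 + 27)/1000 = 0.2160; py–s: (192 + 27)/1000 = 0.2190.
Expected DCO frequency = 0.2160 × 0.2190 ≈ 0.04730; observed = 27/1000 ≈ 0.02700.
Coefficient of coincidence = 0.02700/0.04730 ≈ 0.57.

0.57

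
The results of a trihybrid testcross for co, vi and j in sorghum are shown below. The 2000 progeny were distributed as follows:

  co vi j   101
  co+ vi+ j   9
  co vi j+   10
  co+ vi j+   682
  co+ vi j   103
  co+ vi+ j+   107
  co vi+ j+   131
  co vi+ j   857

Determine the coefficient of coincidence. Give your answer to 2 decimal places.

The two most frequent reciprocal classes, co+ vi j+ and co vi+ j, are the parental types, so the F1 was co+ vi j+ / co vi+ j.
The two rarest classes, co vi j+ and co+ vi+ j, are the double crossovers. Comparing them with the parentals, only the co allele has switched, so co is the middle locus and the order is vi – co – j.
vi–co: (208 + 19)/2000 = 0.1135; co–j: (234 + 19)/2000 = 0.1265.
Expected DCO frequency = 0.1135 × 0.1265 ≈ 0.01436; observed = 19/2000 ≈ 0.00950.
Coefficient of coincidence = 0.00950/0.01436 ≈ 0.66.

0.66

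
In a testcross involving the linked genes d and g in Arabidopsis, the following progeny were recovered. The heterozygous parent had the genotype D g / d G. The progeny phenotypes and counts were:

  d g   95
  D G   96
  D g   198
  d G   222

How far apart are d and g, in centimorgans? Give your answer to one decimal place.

31.3 centimorgans

The recombinant classes are D G and d g: 96 + 95 = 191.
Recombination frequency = 191/611 = 0.3126 ≈ 31.3%, i.e. 31.3 centimorgans.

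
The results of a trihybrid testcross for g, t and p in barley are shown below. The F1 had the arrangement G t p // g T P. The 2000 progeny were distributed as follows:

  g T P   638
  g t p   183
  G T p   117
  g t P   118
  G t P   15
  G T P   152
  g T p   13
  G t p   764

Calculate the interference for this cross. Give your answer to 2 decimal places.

0.41

The two rarest classes, G t P and g T p, are the double crossovers. Comparing them with the parentals, only the p allele has switched, so p is the middle locus and the order is g – p – t.
g–p: (335 + 28)/2000 = 0.1815; p–t: (235 + 28)/2000 = 0.1315.
Expected DCO frequency = 0.1815 × 0.1315 ≈ 0.02387; observed = 28/2000 ≈ 0.01400.
Coefficient of coincidence = 0.01400/0.02387 ≈ 0.59; interference = 1 − 0.59 = 0.41.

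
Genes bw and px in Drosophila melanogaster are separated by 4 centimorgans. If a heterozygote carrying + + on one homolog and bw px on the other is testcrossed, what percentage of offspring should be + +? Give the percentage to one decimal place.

48.0%

A map distance of 4 centimorgans corresponds to a recombination frequency of 0.040.
The F1 is + + / bw px, so + + is a parental gamete class with expected frequency (1 − r)/2 = 0.960/2 = 0.4800.
That is 0.4800 = 48.0% of the progeny.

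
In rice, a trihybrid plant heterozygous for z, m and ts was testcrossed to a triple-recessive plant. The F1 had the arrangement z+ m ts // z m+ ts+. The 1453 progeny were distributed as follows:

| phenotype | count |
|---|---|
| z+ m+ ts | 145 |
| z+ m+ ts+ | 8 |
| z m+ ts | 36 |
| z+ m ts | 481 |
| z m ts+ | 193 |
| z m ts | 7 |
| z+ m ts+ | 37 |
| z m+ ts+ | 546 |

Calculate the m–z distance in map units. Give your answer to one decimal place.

The two rarest classes, z m ts and z+ m+ ts+, are the double crossovers. Comparing them with the parentals, only the z allele has switched, so z is the middle locus and the order is m – z – ts.
Crossovers in the m–z interval produce the single-crossover classes z+ m+ ts and z m ts+ (145 + 193 = 338) plus the double crossovers (15).
RF(m–z) = (338 + 15) / 1453 = 353/1453 = 0.2429 → 24.3 map units.

24.3 map units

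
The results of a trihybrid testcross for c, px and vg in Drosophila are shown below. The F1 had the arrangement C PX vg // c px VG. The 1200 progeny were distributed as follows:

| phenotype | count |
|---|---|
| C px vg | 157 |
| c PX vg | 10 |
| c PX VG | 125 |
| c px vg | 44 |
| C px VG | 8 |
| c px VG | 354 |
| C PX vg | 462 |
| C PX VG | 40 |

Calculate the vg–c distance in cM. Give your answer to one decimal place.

The two rarest classes, c PX vg and C px VG, are the double crossovers. Comparing them with the parentals, only the c allele has switched, so c is the middle locus and the order is px – c – vg.
Crossovers in the c–vg interval produce the single-crossover classes C PX VG and c px vg (40 + 44 = 84) plus the double crossovers (18).
RF(c–vg) = (84 + 18) / 1200 = 102/1200 = 0.0850 → 8.5 cM.

8.5 cM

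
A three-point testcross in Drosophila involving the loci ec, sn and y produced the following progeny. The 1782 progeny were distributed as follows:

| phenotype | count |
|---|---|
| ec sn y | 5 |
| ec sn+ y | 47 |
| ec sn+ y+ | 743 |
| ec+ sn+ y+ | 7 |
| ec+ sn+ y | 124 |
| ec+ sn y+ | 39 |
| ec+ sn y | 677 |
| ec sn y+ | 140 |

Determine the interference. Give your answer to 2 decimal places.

0.21

The two most frequent reciprocal classes, ec+ sn y and ec sn+ y+, are the parental types, so the F1 was ec+ sn y / ec sn+ y+.
The two rarest classes, ec sn y and ec+ sn+ y+, are the double crossovers. Comparing them with the parentals, only the ec allele has switched, so ec is the middle locus and the order is sn – ec – y.
sn–ec: (264 + 12)/1782 = 0.1549; ec–y: (86 + 12)/1782 = 0.0550.
Expected DCO frequency = 0.1549 × 0.0550 ≈ 0.00852; observed = 12/1782 ≈ 0.00673.
Coefficient of coincidence = 0.00673/0.00852 ≈ 0.79; interference = 1 − 0.79 = 0.21.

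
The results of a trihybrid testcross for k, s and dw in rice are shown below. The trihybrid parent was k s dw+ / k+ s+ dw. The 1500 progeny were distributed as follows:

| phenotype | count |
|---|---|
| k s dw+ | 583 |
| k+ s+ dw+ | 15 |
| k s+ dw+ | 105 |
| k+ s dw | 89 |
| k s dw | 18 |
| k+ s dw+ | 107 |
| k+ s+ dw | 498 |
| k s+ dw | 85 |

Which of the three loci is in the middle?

The two rarest classes, k s dw and k+ s+ dw+, are the double crossovers. Comparing them with the parentals, only the dw allele has switched, so dw is the middle locus and the order is s – dw – k.

dw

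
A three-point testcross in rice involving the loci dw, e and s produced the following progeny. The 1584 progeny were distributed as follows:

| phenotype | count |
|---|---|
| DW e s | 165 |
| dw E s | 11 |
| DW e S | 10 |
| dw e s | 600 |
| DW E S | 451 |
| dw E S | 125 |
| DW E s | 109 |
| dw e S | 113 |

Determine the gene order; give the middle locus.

e

The two most frequent reciprocal classes, dw e s and DW E S, are the parental types, so the F1 was dw e s / DW E S.
The two rarest classes, dw E s and DW e S, are the double crossovers. Comparing them with the parentals, only the e allele has switched, so e is the middle locus and the order is dw – e – s.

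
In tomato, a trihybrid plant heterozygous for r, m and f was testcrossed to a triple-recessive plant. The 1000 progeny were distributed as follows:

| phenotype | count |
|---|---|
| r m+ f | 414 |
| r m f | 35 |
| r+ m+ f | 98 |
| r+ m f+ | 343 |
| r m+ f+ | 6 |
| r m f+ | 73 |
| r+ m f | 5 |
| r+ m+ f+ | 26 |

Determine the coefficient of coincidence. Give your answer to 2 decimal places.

0.84

The two most frequent reciprocal classes, r m+ f and r+ m f+, are the parental types, so the F1 was r m+ f / r+ m f+.
The two rarest classes, r m+ f+ and r+ m f, are the double crossovers. Comparing them with the parentals, only the f allele has switched, so f is the middle locus and the order is r – f – m.
r–f: (171 + 11)/1000 = 0.1820; f–m: (61 + 11)/1000 = 0.0720.
Expected DCO frequency = 0.1820 × 0.0720 ≈ 0.01310; observed = 11/1000 ≈ 0.01100.
Coefficient of coincidence = 0.01100/0.01310 ≈ 0.84.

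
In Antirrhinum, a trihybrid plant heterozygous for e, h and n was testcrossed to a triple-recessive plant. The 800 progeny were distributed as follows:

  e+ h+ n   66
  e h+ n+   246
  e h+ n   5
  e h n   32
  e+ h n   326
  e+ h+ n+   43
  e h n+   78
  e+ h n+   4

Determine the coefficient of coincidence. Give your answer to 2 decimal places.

The two most frequent reciprocal classes, e h+ n+ and e+ h n, are the parental types, so the F1 was e h+ n+ / e+ h n.
The two rarest classes, e h+ n and e+ h n+, are the double crossovers. Comparing them with the parentals, only the n allele has switched, so n is the middle locus and the order is e – n – h.
e–n: (75 + 9)/800 = 0.1050; n–h: (144 + 9)/800 = 0.1913.
Expected DCO frequency = 0.1050 × 0.1913 ≈ 0.02009; observed = 9/800 ≈ 0.01125.
Coefficient of coincidence = 0.01125/0.02009 ≈ 0.56.

0.56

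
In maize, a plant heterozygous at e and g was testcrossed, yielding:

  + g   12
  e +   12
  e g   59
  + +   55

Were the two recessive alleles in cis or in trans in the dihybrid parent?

The two most frequent classes are + + (55) and e g (59); these are the parental (non-recombinant) types.
So the F1 carried + + on one chromosome and e g on the other — the recessive alleles are on the same chromosome (cis / coupling).

cis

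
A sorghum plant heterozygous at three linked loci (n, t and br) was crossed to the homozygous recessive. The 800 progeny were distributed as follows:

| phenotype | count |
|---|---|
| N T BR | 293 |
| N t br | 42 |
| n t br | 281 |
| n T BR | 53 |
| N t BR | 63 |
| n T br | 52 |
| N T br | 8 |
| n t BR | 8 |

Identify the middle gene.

The two most frequent reciprocal classes, n t br and N T BR, are the parental types, so the F1 was n t br / N T BR.
The two rarest classes, n t BR and N T br, are the double crossovers. Comparing them with the parentals, only the br allele has switched, so br is the middle locus and the order is t – br – n.

br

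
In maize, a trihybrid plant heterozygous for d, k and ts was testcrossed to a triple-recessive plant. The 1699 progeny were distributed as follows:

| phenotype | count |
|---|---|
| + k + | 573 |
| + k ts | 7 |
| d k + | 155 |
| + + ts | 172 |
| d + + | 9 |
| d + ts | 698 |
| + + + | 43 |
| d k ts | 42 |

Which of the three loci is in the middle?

The two most frequent reciprocal classes, d + ts and + k +, are the parental types, so the F1 was d + ts / + k +.
The two rarest classes, d + + and + k ts, are the double crossovers. Comparing them with the parentals, only the ts allele has switched, so ts is the middle locus and the order is d – ts – k.

ts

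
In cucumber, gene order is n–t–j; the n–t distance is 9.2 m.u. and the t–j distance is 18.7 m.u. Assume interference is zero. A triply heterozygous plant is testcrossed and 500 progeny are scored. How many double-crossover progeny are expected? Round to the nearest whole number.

Map distances give recombination frequencies of 0.092 and 0.187 for the two intervals.
With no interference, expected double-crossover frequency = 0.092 × 0.187 = 0.01720.
Expected number = 0.01720 × 500 = 8.60 ≈ 9.

9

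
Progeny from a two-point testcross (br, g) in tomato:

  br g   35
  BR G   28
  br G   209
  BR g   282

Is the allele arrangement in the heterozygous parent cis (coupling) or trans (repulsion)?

trans

The two most frequent classes are BR g (282) and br G (209); these are the parental (non-recombinant) types.
So the F1 carried BR g on one chromosome and br G on the other — the recessive alleles are on opposite chromosomes (trans / repulsion).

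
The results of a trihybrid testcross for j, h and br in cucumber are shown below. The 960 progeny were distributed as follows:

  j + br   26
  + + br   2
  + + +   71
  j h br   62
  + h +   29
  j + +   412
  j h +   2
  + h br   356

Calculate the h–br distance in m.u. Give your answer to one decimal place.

The two most frequent reciprocal classes, + h br and j + +, are the parental types, so the F1 was + h br / j + +.
The two rarest classes, + + br and j h +, are the double crossovers. Comparing them with the parentals, only the h allele has switched, so h is the middle locus and the order is j – h – br.
Crossovers in the h–br interval produce the single-crossover classes + h + and j + br (29 + 26 = 55) plus the double crossovers (4).
RF(h–br) = (55 + 4) / 960 = 59/960 = 0.0615 → 6.1 m.u.

6.1 m.u.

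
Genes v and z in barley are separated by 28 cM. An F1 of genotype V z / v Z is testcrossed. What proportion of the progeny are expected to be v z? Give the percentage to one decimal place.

14.0%

A map distance of 28 cM corresponds to a recombination frequency of 0.280.
The F1 is V z / v Z, so v z is a recombinant gamete class with expected frequency r/2 = 0.280/2 = 0.1400.
That is 0.1400 = 14.0% of the progeny.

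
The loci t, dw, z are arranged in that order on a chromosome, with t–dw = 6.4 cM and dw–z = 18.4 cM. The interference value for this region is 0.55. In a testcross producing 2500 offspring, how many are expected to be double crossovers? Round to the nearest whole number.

Map distances give recombination frequencies of 0.064 and 0.184 for the two intervals.
With interference 0.55 (so coincidence = 0.45), expected double-crossover frequency = 0.064 × 0.184 × 0.45 = 0.00530.
Expected number = 0.00530 × 2500 = 13.25 ≈ 13.

13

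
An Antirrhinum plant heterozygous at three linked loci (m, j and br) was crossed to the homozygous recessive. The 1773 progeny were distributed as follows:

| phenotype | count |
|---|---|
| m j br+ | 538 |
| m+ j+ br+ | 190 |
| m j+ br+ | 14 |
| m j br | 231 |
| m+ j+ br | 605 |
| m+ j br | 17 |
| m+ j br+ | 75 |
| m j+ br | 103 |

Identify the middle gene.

The two most frequent reciprocal classes, m+ j+ br and m j br+, are the parental types, so the F1 was m+ j+ br / m j br+.
The two rarest classes, m+ j br and m j+ br+, are the double crossovers. Comparing them with the parentals, only the j allele has switched, so j is the middle locus and the order is br – j – m.

j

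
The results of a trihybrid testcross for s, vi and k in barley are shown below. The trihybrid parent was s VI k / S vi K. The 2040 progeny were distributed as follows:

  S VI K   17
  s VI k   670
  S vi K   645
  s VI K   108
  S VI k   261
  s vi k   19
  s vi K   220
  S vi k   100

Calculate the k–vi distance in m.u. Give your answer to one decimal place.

12.0 m.u.

The two rarest classes, s vi k and S VI K, are the double crossovers. Comparing them with the parentals, only the vi allele has switched, so vi is the middle locus and the order is k – vi – s.
Crossovers in the k–vi interval produce the single-crossover classes s VI K and S vi k (108 + 100 = 208) plus the double crossovers (36).
RF(k–vi) = (208 + 36) / 2040 = 244/2040 = 0.1196 → 12.0 m.u.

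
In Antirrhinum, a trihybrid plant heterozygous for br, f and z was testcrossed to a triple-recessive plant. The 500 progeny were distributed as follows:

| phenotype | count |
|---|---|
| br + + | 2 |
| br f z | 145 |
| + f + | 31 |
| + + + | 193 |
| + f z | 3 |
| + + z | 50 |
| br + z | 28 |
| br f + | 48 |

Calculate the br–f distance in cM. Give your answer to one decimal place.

The two most frequent reciprocal classes, br f z and + + +, are the parental types, so the F1 was br f z / + + +.
The two rarest classes, + f z and br + +, are the double crossovers. Comparing them with the parentals, only the br allele has switched, so br is the middle locus and the order is z – br – f.
Crossovers in the br–f interval produce the single-crossover classes br + z and + f + (28 + 31 = 59) plus the double crossovers (5).
RF(br–f) = (59 + 5) / 500 = 64/500 = 0.1280 → 12.8 cM.

12.8 cM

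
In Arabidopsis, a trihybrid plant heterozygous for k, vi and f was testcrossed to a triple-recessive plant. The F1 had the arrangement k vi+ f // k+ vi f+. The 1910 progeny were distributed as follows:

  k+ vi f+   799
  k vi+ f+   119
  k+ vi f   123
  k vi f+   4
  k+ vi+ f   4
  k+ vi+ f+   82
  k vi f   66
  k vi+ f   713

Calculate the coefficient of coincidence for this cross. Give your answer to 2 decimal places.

The two rarest classes, k+ vi+ f and k vi f+, are the double crossovers. Comparing them with the parentals, only the k allele has switched, so k is the middle locus and the order is f – k – vi.
f–k: (242 + 8)/1910 = 0.1309; k–vi: (148 + 8)/1910 = 0.0817.
Expected DCO frequency = 0.1309 × 0.0817 ≈ 0.01069; observed = 8/1910 ≈ 0.00419.
Coefficient of coincidence = 0.00419/0.01069 ≈ 0.39.

0.39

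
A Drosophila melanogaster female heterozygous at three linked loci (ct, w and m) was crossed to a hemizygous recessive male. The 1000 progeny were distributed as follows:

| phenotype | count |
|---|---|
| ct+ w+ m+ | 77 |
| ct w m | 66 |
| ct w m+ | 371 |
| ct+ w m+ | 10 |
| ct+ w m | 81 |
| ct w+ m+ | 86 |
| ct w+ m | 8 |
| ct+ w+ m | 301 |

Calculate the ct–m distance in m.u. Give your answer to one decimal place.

The two most frequent reciprocal classes, ct w m+ and ct+ w+ m, are the parental types, so the F1 was ct w m+ / ct+ w+ m.
The two rarest classes, ct+ w m+ and ct w+ m, are the double crossovers. Comparing them with the parentals, only the ct allele has switched, so ct is the middle locus and the order is w – ct – m.
Crossovers in the ct–m interval produce the single-crossover classes ct w m and ct+ w+ m+ (66 + 77 = 143) plus the double crossovers (18).
RF(ct–m) = (143 + 18) / 1000 = 161/1000 = 0.1610 → 16.1 m.u.

16.1 m.u.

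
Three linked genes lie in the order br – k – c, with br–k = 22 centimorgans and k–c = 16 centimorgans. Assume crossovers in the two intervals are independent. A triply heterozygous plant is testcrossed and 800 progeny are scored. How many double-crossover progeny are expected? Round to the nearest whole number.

Map distances give recombination frequencies of 0.220 and 0.160 for the two intervals.
With no interference, expected double-crossover frequency = 0.220 × 0.160 = 0.03520.
Expected number = 0.03520 × 800 = 28.16 ≈ 28.

28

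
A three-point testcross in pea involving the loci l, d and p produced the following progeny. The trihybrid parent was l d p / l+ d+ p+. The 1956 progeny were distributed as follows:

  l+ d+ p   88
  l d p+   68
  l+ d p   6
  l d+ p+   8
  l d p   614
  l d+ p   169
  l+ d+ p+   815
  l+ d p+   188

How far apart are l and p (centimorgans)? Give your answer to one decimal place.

The two rarest classes, l+ d p and l d+ p+, are the double crossovers. Comparing them with the parentals, only the l allele has switched, so l is the middle locus and the order is d – l – p.
Crossovers in the l–p interval produce the single-crossover classes l d p+ and l+ d+ p (68 + 88 = 156) plus the double crossovers (14).
RF(l–p) = (156 + 14) / 1956 = 170/1956 = 0.0869 → 8.7 centimorgans.

8.7 centimorgans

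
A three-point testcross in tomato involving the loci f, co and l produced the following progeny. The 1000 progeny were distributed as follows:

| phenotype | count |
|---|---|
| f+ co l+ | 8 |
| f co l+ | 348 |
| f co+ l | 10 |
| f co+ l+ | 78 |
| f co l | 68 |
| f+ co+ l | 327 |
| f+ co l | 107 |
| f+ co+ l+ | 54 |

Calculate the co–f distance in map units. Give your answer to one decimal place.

20.3 map units

The two most frequent reciprocal classes, f co l+ and f+ co+ l, are the parental types, so the F1 was f co l+ / f+ co+ l.
The two rarest classes, f+ co l+ and f co+ l, are the double crossovers. Comparing them with the parentals, only the f allele has switched, so f is the middle locus and the order is l – f – co.
Crossovers in the f–co interval produce the single-crossover classes f co+ l+ and f+ co l (78 + 107 = 185) plus the double crossovers (18).
RF(f–co) = (185 + 18) / 1000 = 203/1000 = 0.2030 → 20.3 map units.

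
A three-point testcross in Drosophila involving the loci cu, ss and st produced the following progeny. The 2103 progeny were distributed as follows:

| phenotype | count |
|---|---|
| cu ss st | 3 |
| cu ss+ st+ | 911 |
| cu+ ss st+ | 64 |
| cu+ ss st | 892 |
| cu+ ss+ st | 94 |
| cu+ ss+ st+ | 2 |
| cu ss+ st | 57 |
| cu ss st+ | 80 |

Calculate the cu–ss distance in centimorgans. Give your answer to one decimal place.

The two most frequent reciprocal classes, cu ss+ st+ and cu+ ss st, are the parental types, so the F1 was cu ss+ st+ / cu+ ss st.
The two rarest classes, cu+ ss+ st+ and cu ss st, are the double crossovers. Comparing them with the parentals, only the cu allele has switched, so cu is the middle locus and the order is st – cu – ss.
Crossovers in the cu–ss interval produce the single-crossover classes cu ss st+ and cu+ ss+ st (80 + 94 = 174) plus the double crossovers (5).
RF(cu–ss) = (174 + 5) / 2103 = 179/2103 = 0.0851 → 8.5 centimorgans.

8.5 centimorgans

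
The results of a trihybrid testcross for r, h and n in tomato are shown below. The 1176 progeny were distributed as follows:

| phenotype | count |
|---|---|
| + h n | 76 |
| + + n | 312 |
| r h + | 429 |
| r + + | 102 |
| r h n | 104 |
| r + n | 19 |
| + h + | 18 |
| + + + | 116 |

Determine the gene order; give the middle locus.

r

The two most frequent reciprocal classes, r h + and + + n, are the parental types, so the F1 was r h + / + + n.
The two rarest classes, + h + and r + n, are the double crossovers. Comparing them with the parentals, only the r allele has switched, so r is the middle locus and the order is n – r – h.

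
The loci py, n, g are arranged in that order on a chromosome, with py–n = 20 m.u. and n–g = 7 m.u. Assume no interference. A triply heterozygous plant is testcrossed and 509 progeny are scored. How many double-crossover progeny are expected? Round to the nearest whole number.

Map distances give recombination frequencies of 0.200 and 0.070 for the two intervals.
With no interference, expected double-crossover frequency = 0.200 × 0.070 = 0.01400.
Expected number = 0.01400 × 509 = 7.13 ≈ 7.

7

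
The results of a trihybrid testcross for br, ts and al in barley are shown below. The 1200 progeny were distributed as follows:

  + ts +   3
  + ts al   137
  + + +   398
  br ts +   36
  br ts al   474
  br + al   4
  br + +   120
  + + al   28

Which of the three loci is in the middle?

ts

The two most frequent reciprocal classes, br ts al and + + +, are the parental types, so the F1 was br ts al / + + +.
The two rarest classes, br + al and + ts +, are the double crossovers. Comparing them with the parentals, only the ts allele has switched, so ts is the middle locus and the order is al – ts – br.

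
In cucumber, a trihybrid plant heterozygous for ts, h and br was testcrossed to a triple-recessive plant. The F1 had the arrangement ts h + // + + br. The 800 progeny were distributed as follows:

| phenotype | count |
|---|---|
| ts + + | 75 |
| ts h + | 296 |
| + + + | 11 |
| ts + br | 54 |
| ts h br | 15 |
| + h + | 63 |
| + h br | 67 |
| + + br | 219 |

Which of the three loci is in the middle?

br

The two rarest classes, ts h br and + + +, are the double crossovers. Comparing them with the parentals, only the br allele has switched, so br is the middle locus and the order is ts – br – h.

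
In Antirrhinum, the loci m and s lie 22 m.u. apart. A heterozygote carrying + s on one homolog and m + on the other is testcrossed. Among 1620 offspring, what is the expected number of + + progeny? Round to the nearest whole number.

A map distance of 22 m.u. corresponds to a recombination frequency of 0.220.
The F1 is + s / m +, so + + is a recombinant gamete class with expected frequency r/2 = 0.220/2 = 0.1100.
Expected number = 0.1100 × 1620 = 178.20 ≈ 178.

178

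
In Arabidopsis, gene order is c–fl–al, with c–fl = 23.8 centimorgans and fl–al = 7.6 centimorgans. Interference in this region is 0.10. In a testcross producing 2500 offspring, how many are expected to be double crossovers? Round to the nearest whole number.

Map distances give recombination frequencies of 0.238 and 0.076 for the two intervals.
With interference 0.10 (so coincidence = 0.90), expected double-crossover frequency = 0.238 × 0.076 × 0.90 = 0.01628.
Expected number = 0.01628 × 2500 = 40.70 ≈ 41.

41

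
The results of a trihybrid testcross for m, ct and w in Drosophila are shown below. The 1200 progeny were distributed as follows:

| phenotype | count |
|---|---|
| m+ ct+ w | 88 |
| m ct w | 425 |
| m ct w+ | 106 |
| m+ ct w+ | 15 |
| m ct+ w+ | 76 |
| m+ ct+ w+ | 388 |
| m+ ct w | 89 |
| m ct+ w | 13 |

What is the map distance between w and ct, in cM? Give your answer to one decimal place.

18.5 cM

The two most frequent reciprocal classes, m+ ct+ w+ and m ct w, are the parental types, so the F1 was m+ ct+ w+ / m ct w.
The two rarest classes, m+ ct w+ and m ct+ w, are the double crossovers. Comparing them with the parentals, only the ct allele has switched, so ct is the middle locus and the order is w – ct – m.
Crossovers in the w–ct interval produce the single-crossover classes m+ ct+ w and m ct w+ (88 + 106 = 194) plus the double crossovers (28).
RF(w–ct) = (194 + 28) / 1200 = 222/1200 = 0.1850 → 18.5 cM.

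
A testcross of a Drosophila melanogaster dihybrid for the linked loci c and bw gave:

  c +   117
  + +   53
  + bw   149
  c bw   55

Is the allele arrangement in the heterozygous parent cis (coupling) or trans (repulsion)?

The two most frequent classes are + bw (149) and c + (117); these are the parental (non-recombinant) types.
So the F1 carried + bw on one chromosome and c + on the other — the recessive alleles are on opposite chromosomes (trans / repulsion).

trans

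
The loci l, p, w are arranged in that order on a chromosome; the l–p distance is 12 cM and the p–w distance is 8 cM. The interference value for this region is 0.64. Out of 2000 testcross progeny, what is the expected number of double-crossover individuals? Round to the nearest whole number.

Map distances give recombination frequencies of 0.120 and 0.080 for the two intervals.
With interference 0.64 (so coincidence = 0.36), expected double-crossover frequency = 0.120 × 0.080 × 0.36 = 0.00346.
Expected number = 0.00346 × 2000 = 6.91 ≈ 7.

7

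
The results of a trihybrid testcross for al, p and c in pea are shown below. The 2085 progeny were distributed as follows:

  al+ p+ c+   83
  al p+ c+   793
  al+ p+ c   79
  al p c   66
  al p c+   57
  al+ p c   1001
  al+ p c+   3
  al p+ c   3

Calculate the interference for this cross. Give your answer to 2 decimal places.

The two most frequent reciprocal classes, al p+ c+ and al+ p c, are the parental types, so the F1 was al p+ c+ / al+ p c.
The two rarest classes, al p+ c and al+ p c+, are the double crossovers. Comparing them with the parentals, only the c allele has switched, so c is the middle locus and the order is al – c – p.
al–c: (149 + 6)/2085 = 0.0743; c–p: (136 + 6)/2085 = 0.0681.
Expected DCO frequency = 0.0743 × 0.0681 ≈ 0.00506; observed = 6/2085 ≈ 0.00288.
Coefficient of coincidence = 0.00288/0.00506 ≈ 0.57; interference = 1 − 0.57 = 0.43.

0.43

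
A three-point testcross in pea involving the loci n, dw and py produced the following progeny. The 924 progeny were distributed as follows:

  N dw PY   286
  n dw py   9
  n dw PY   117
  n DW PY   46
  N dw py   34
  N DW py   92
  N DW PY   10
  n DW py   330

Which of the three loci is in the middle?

dw

The two most frequent reciprocal classes, N dw PY and n DW py, are the parental types, so the F1 was N dw PY / n DW py.
The two rarest classes, N DW PY and n dw py, are the double crossovers. Comparing them with the parentals, only the dw allele has switched, so dw is the middle locus and the order is n – dw – py.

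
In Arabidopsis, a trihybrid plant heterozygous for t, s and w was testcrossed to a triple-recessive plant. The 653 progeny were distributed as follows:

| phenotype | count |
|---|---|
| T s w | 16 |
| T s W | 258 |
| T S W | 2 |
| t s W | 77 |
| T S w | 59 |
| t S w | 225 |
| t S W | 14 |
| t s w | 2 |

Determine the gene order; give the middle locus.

s

The two most frequent reciprocal classes, t S w and T s W, are the parental types, so the F1 was t S w / T s W.
The two rarest classes, t s w and T S W, are the double crossovers. Comparing them with the parentals, only the s allele has switched, so s is the middle locus and the order is t – s – w.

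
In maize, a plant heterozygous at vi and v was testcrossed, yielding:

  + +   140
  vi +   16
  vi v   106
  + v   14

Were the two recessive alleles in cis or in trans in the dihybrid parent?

The two most frequent classes are + + (140) and vi v (106); these are the parental (non-recombinant) types.
So the F1 carried + + on one chromosome and vi v on the other — the recessive alleles are on the same chromosome (cis / coupling).

cis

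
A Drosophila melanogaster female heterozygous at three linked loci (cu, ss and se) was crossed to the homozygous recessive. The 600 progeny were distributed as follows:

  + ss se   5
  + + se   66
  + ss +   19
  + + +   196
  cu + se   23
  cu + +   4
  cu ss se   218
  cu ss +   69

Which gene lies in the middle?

cu

The two most frequent reciprocal classes, + + + and cu ss se, are the parental types, so the F1 was + + + / cu ss se.
The two rarest classes, cu + + and + ss se, are the double crossovers. Comparing them with the parentals, only the cu allele has switched, so cu is the middle locus and the order is se – cu – ss.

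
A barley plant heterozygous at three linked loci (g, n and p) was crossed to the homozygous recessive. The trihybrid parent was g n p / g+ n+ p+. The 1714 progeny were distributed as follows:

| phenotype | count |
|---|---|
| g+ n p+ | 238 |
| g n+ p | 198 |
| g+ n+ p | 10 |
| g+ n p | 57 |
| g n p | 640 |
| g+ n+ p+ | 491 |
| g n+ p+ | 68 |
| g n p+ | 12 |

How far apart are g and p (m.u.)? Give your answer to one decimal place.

8.6 m.u.

The two rarest classes, g n p+ and g+ n+ p, are the double crossovers. Comparing them with the parentals, only the p allele has switched, so p is the middle locus and the order is g – p – n.
Crossovers in the g–p interval produce the single-crossover classes g+ n p and g n+ p+ (57 + 68 = 125) plus the double crossovers (22).
RF(g–p) = (125 + 22) / 1714 = 147/1714 = 0.0858 → 8.6 m.u.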